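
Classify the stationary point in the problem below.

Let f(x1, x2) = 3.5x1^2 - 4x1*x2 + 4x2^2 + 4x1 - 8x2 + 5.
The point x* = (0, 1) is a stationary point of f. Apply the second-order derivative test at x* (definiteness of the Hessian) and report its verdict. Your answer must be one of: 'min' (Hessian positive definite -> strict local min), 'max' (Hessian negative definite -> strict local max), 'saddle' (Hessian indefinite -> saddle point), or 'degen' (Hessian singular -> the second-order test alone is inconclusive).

Compute the Hessian H = grad^2 f:
  H = [[7, -4], [-4, 8]]
Verify stationarity: grad f(x*) = H x* + g = (0, 0).
Eigenvalues of H: 3.4689, 11.5311.
Both eigenvalues > 0, so H is positive definite -> x* is a strict local min.

min


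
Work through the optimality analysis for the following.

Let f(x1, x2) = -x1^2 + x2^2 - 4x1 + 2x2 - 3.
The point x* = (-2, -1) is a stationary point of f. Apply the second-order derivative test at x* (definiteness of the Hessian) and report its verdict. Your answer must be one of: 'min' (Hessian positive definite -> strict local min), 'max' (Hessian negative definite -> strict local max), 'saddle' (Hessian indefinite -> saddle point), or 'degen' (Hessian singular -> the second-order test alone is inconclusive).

Compute the Hessian H = grad^2 f:
  H = [[-2, 0], [0, 2]]
Verify stationarity: grad f(x*) = H x* + g = (0, 0).
Eigenvalues of H: -2, 2.
Eigenvalues have mixed signs, so H is indefinite -> x* is a saddle point.

saddle


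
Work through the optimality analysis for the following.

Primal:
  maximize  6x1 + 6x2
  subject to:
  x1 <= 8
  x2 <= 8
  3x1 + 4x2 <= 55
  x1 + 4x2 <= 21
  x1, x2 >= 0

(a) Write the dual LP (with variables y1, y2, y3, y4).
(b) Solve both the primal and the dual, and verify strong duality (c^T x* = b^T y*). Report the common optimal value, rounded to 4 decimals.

The standard primal-dual pair for 'max c^T x s.t. A x <= b, x >= 0' is:
  Dual:  min b^T y  s.t.  A^T y >= c,  y >= 0.

So the dual LP is:
  minimize  8y1 + 8y2 + 55y3 + 21y4
  subject to:
    y1 + 3y3 + y4 >= 6
    y2 + 4y3 + 4y4 >= 6
    y1, y2, y3, y4 >= 0

Solving the primal: x* = (8, 3.25).
  primal value c^T x* = 67.5.
Solving the dual: y* = (4.5, 0, 0, 1.5).
  dual value b^T y* = 67.5.
Strong duality: c^T x* = b^T y*. Confirmed.

67.5


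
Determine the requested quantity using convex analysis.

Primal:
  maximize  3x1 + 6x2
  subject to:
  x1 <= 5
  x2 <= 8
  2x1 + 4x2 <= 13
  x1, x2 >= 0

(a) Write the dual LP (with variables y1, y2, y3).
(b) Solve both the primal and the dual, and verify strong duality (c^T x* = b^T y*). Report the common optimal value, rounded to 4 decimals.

The standard primal-dual pair for 'max c^T x s.t. A x <= b, x >= 0' is:
  Dual:  min b^T y  s.t.  A^T y >= c,  y >= 0.

So the dual LP is:
  minimize  5y1 + 8y2 + 13y3
  subject to:
    y1 + 2y3 >= 3
    y2 + 4y3 >= 6
    y1, y2, y3 >= 0

Solving the primal: x* = (0, 3.25).
  primal value c^T x* = 19.5.
Solving the dual: y* = (0, 0, 1.5).
  dual value b^T y* = 19.5.
Strong duality: c^T x* = b^T y*. Confirmed.

19.5


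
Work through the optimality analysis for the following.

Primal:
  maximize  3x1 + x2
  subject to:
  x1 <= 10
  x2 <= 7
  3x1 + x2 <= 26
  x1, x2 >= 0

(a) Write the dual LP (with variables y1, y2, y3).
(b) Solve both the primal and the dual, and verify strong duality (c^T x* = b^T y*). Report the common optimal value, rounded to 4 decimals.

The standard primal-dual pair for 'max c^T x s.t. A x <= b, x >= 0' is:
  Dual:  min b^T y  s.t.  A^T y >= c,  y >= 0.

So the dual LP is:
  minimize  10y1 + 7y2 + 26y3
  subject to:
    y1 + 3y3 >= 3
    y2 + y3 >= 1
    y1, y2, y3 >= 0

Solving the primal: x* = (8.6667, 0).
  primal value c^T x* = 26.
Solving the dual: y* = (0, 0, 1).
  dual value b^T y* = 26.
Strong duality: c^T x* = b^T y*. Confirmed.

26


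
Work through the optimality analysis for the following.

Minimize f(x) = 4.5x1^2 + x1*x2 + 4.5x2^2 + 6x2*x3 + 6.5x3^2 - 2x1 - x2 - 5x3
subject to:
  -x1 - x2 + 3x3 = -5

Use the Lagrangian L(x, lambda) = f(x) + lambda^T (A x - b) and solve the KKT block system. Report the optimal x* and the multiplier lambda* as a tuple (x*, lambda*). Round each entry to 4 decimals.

Form the Lagrangian:
  L(x, lambda) = (1/2) x^T Q x + c^T x + lambda^T (A x - b)
Stationarity (grad_x L = 0): Q x + c + A^T lambda = 0.
Primal feasibility: A x = b.

This gives the KKT block system:
  [ Q   A^T ] [ x     ]   [-c ]
  [ A    0  ] [ lambda ] = [ b ]

Solving the linear system:
  x*      = (0.5254, 1.2153, -1.0864)
  lambda* = (3.9441)
  f(x*)   = 11.4432

x* = (0.5254, 1.2153, -1.0864), lambda* = (3.9441)


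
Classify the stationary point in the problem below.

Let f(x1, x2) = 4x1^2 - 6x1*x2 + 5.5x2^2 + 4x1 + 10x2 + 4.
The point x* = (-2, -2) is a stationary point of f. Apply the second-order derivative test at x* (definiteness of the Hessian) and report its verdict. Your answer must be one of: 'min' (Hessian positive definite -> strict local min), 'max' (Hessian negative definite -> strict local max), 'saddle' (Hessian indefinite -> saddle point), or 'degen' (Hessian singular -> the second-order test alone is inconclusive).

Compute the Hessian H = grad^2 f:
  H = [[8, -6], [-6, 11]]
Verify stationarity: grad f(x*) = H x* + g = (0, 0).
Eigenvalues of H: 3.3153, 15.6847.
Both eigenvalues > 0, so H is positive definite -> x* is a strict local min.

min


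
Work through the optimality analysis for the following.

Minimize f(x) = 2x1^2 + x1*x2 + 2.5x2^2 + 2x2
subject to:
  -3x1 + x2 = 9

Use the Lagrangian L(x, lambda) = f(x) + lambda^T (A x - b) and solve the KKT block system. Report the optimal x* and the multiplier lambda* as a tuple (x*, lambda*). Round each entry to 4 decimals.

Form the Lagrangian:
  L(x, lambda) = (1/2) x^T Q x + c^T x + lambda^T (A x - b)
Stationarity (grad_x L = 0): Q x + c + A^T lambda = 0.
Primal feasibility: A x = b.

This gives the KKT block system:
  [ Q   A^T ] [ x     ]   [-c ]
  [ A    0  ] [ lambda ] = [ b ]

Solving the linear system:
  x*      = (-2.7273, 0.8182)
  lambda* = (-3.3636)
  f(x*)   = 15.9545

x* = (-2.7273, 0.8182), lambda* = (-3.3636)


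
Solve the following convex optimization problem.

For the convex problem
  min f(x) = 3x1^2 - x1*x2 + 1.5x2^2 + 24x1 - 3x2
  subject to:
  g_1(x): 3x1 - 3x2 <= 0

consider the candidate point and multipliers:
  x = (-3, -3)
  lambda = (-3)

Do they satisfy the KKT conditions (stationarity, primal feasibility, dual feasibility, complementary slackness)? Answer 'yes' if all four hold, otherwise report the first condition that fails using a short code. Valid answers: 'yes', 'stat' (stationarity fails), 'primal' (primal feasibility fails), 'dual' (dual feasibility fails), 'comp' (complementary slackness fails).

Gradient of f: grad f(x) = Q x + c = (9, -9)
Constraint values g_i(x) = a_i^T x - b_i:
  g_1((-3, -3)) = 0
Stationarity residual: grad f(x) + sum_i lambda_i a_i = (0, 0)
  -> stationarity OK
Primal feasibility (all g_i <= 0): OK
Dual feasibility (all lambda_i >= 0): FAILS
Complementary slackness (lambda_i * g_i(x) = 0 for all i): OK

Verdict: the first failing condition is dual_feasibility -> dual.

dual


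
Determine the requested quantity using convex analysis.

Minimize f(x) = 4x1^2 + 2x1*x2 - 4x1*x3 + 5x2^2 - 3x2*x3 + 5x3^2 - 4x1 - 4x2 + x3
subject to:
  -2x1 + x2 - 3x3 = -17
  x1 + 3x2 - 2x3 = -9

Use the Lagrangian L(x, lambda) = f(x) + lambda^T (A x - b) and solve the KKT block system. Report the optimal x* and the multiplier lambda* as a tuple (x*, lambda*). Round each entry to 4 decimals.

Form the Lagrangian:
  L(x, lambda) = (1/2) x^T Q x + c^T x + lambda^T (A x - b)
Stationarity (grad_x L = 0): Q x + c + A^T lambda = 0.
Primal feasibility: A x = b.

This gives the KKT block system:
  [ Q   A^T ] [ x     ]   [-c ]
  [ A    0  ] [ lambda ] = [ b ]

Solving the linear system:
  x*      = (2.7692, -1.7692, 3.2308)
  lambda* = (4.4176, 7.1429)
  f(x*)   = 69.3077

x* = (2.7692, -1.7692, 3.2308), lambda* = (4.4176, 7.1429)


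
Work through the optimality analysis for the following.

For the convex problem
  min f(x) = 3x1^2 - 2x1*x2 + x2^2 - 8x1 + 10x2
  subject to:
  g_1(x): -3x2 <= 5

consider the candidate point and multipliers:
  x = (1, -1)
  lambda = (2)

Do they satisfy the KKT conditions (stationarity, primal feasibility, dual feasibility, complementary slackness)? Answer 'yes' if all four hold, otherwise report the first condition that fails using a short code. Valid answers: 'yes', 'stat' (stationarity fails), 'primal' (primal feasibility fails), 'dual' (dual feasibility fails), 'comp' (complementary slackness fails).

Gradient of f: grad f(x) = Q x + c = (0, 6)
Constraint values g_i(x) = a_i^T x - b_i:
  g_1((1, -1)) = -2
Stationarity residual: grad f(x) + sum_i lambda_i a_i = (0, 0)
  -> stationarity OK
Primal feasibility (all g_i <= 0): OK
Dual feasibility (all lambda_i >= 0): OK
Complementary slackness (lambda_i * g_i(x) = 0 for all i): FAILS

Verdict: the first failing condition is complementary_slackness -> comp.

comp


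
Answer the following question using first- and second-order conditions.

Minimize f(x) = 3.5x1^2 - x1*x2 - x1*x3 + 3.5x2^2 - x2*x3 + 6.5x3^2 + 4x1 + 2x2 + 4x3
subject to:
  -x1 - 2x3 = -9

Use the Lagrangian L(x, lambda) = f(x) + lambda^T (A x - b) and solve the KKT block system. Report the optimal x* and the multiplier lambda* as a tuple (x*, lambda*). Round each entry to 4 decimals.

Form the Lagrangian:
  L(x, lambda) = (1/2) x^T Q x + c^T x + lambda^T (A x - b)
Stationarity (grad_x L = 0): Q x + c + A^T lambda = 0.
Primal feasibility: A x = b.

This gives the KKT block system:
  [ Q   A^T ] [ x     ]   [-c ]
  [ A    0  ] [ lambda ] = [ b ]

Solving the linear system:
  x*      = (2.8471, 0.5605, 3.0764)
  lambda* = (20.293)
  f(x*)   = 103.7261

x* = (2.8471, 0.5605, 3.0764), lambda* = (20.293)


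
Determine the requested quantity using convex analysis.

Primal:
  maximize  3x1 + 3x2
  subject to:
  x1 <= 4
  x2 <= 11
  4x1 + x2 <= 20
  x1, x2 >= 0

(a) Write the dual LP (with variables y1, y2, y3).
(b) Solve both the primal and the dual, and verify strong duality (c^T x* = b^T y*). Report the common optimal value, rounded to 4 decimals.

The standard primal-dual pair for 'max c^T x s.t. A x <= b, x >= 0' is:
  Dual:  min b^T y  s.t.  A^T y >= c,  y >= 0.

So the dual LP is:
  minimize  4y1 + 11y2 + 20y3
  subject to:
    y1 + 4y3 >= 3
    y2 + y3 >= 3
    y1, y2, y3 >= 0

Solving the primal: x* = (2.25, 11).
  primal value c^T x* = 39.75.
Solving the dual: y* = (0, 2.25, 0.75).
  dual value b^T y* = 39.75.
Strong duality: c^T x* = b^T y*. Confirmed.

39.75


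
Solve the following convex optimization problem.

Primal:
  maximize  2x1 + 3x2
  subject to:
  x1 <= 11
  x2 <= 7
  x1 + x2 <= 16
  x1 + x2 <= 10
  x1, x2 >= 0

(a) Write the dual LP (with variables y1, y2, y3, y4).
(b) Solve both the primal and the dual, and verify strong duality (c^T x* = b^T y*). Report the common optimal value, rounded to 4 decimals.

The standard primal-dual pair for 'max c^T x s.t. A x <= b, x >= 0' is:
  Dual:  min b^T y  s.t.  A^T y >= c,  y >= 0.

So the dual LP is:
  minimize  11y1 + 7y2 + 16y3 + 10y4
  subject to:
    y1 + y3 + y4 >= 2
    y2 + y3 + y4 >= 3
    y1, y2, y3, y4 >= 0

Solving the primal: x* = (3, 7).
  primal value c^T x* = 27.
Solving the dual: y* = (0, 1, 0, 2).
  dual value b^T y* = 27.
Strong duality: c^T x* = b^T y*. Confirmed.

27


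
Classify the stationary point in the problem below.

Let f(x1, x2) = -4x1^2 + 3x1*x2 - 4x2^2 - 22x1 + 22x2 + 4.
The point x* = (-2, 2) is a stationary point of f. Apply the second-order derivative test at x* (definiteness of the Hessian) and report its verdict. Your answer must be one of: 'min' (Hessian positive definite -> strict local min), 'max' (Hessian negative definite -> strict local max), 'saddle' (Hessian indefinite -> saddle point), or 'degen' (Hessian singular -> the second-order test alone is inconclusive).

Compute the Hessian H = grad^2 f:
  H = [[-8, 3], [3, -8]]
Verify stationarity: grad f(x*) = H x* + g = (0, 0).
Eigenvalues of H: -11, -5.
Both eigenvalues < 0, so H is negative definite -> x* is a strict local max.

max


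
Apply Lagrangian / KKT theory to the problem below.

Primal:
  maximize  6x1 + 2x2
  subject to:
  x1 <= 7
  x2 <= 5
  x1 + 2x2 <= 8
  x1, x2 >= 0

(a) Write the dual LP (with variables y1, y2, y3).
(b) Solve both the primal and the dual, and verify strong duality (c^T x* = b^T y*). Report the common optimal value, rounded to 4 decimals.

The standard primal-dual pair for 'max c^T x s.t. A x <= b, x >= 0' is:
  Dual:  min b^T y  s.t.  A^T y >= c,  y >= 0.

So the dual LP is:
  minimize  7y1 + 5y2 + 8y3
  subject to:
    y1 + y3 >= 6
    y2 + 2y3 >= 2
    y1, y2, y3 >= 0

Solving the primal: x* = (7, 0.5).
  primal value c^T x* = 43.
Solving the dual: y* = (5, 0, 1).
  dual value b^T y* = 43.
Strong duality: c^T x* = b^T y*. Confirmed.

43


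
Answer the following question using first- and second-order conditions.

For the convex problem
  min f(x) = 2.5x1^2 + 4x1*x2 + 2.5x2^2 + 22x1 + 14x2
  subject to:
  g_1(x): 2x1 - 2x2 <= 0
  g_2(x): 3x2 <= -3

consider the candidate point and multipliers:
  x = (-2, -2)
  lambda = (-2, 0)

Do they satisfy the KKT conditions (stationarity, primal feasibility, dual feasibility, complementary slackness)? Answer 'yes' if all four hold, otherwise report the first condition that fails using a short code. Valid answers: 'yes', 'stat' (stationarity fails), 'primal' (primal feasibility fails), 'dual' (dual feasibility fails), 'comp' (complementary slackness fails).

Gradient of f: grad f(x) = Q x + c = (4, -4)
Constraint values g_i(x) = a_i^T x - b_i:
  g_1((-2, -2)) = 0
  g_2((-2, -2)) = -3
Stationarity residual: grad f(x) + sum_i lambda_i a_i = (0, 0)
  -> stationarity OK
Primal feasibility (all g_i <= 0): OK
Dual feasibility (all lambda_i >= 0): FAILS
Complementary slackness (lambda_i * g_i(x) = 0 for all i): OK

Verdict: the first failing condition is dual_feasibility -> dual.

dual


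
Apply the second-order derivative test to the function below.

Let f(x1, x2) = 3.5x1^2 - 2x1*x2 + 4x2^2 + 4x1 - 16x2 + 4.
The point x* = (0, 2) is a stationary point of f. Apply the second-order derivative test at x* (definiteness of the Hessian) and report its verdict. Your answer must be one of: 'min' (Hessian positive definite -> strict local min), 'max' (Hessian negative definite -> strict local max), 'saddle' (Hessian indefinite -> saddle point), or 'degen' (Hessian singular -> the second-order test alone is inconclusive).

Compute the Hessian H = grad^2 f:
  H = [[7, -2], [-2, 8]]
Verify stationarity: grad f(x*) = H x* + g = (0, 0).
Eigenvalues of H: 5.4384, 9.5616.
Both eigenvalues > 0, so H is positive definite -> x* is a strict local min.

min


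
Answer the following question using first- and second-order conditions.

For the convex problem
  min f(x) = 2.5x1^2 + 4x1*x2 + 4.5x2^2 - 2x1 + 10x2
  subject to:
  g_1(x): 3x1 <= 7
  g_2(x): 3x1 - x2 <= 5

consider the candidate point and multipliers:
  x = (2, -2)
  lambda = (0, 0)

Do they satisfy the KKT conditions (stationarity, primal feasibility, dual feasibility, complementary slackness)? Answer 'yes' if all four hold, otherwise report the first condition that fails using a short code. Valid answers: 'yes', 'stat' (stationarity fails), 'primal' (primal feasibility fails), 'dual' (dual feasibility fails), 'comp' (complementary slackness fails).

Gradient of f: grad f(x) = Q x + c = (0, 0)
Constraint values g_i(x) = a_i^T x - b_i:
  g_1((2, -2)) = -1
  g_2((2, -2)) = 3
Stationarity residual: grad f(x) + sum_i lambda_i a_i = (0, 0)
  -> stationarity OK
Primal feasibility (all g_i <= 0): FAILS
Dual feasibility (all lambda_i >= 0): OK
Complementary slackness (lambda_i * g_i(x) = 0 for all i): OK

Verdict: the first failing condition is primal_feasibility -> primal.

primal


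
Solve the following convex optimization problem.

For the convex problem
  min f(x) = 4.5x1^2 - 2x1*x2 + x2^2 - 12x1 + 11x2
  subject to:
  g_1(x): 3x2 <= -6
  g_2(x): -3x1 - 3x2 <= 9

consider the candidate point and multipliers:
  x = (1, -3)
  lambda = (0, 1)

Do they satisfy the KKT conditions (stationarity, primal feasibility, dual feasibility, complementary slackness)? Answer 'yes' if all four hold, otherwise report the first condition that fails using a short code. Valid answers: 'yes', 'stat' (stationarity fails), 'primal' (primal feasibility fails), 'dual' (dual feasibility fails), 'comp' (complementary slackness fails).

Gradient of f: grad f(x) = Q x + c = (3, 3)
Constraint values g_i(x) = a_i^T x - b_i:
  g_1((1, -3)) = -3
  g_2((1, -3)) = -3
Stationarity residual: grad f(x) + sum_i lambda_i a_i = (0, 0)
  -> stationarity OK
Primal feasibility (all g_i <= 0): OK
Dual feasibility (all lambda_i >= 0): OK
Complementary slackness (lambda_i * g_i(x) = 0 for all i): FAILS

Verdict: the first failing condition is complementary_slackness -> comp.

comp


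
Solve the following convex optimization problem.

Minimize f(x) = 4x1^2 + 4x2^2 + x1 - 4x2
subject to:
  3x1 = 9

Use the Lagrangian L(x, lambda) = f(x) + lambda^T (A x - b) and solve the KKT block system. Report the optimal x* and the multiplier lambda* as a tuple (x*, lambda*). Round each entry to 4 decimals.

Form the Lagrangian:
  L(x, lambda) = (1/2) x^T Q x + c^T x + lambda^T (A x - b)
Stationarity (grad_x L = 0): Q x + c + A^T lambda = 0.
Primal feasibility: A x = b.

This gives the KKT block system:
  [ Q   A^T ] [ x     ]   [-c ]
  [ A    0  ] [ lambda ] = [ b ]

Solving the linear system:
  x*      = (3, 0.5)
  lambda* = (-8.3333)
  f(x*)   = 38

x* = (3, 0.5), lambda* = (-8.3333)


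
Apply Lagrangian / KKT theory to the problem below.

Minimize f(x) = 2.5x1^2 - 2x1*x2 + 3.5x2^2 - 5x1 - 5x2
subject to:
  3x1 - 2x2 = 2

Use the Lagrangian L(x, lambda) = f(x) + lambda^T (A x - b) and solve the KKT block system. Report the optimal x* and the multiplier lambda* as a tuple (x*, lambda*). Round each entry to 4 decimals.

Form the Lagrangian:
  L(x, lambda) = (1/2) x^T Q x + c^T x + lambda^T (A x - b)
Stationarity (grad_x L = 0): Q x + c + A^T lambda = 0.
Primal feasibility: A x = b.

This gives the KKT block system:
  [ Q   A^T ] [ x     ]   [-c ]
  [ A    0  ] [ lambda ] = [ b ]

Solving the linear system:
  x*      = (1.4237, 1.1356)
  lambda* = (0.0508)
  f(x*)   = -6.4492

x* = (1.4237, 1.1356), lambda* = (0.0508)


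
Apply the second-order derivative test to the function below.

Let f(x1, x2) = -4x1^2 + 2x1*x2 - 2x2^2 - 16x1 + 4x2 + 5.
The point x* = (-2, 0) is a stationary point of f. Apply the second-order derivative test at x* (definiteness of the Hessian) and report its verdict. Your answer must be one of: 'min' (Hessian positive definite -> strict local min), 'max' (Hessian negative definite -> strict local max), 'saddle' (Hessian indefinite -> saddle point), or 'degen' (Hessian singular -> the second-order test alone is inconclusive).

Compute the Hessian H = grad^2 f:
  H = [[-8, 2], [2, -4]]
Verify stationarity: grad f(x*) = H x* + g = (0, 0).
Eigenvalues of H: -8.8284, -3.1716.
Both eigenvalues < 0, so H is negative definite -> x* is a strict local max.

max


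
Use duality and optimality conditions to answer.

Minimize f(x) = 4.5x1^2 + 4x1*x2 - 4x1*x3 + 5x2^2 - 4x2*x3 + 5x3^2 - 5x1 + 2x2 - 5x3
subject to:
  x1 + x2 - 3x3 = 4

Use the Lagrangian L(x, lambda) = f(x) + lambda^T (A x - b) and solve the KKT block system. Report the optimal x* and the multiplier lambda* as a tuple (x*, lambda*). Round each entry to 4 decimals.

Form the Lagrangian:
  L(x, lambda) = (1/2) x^T Q x + c^T x + lambda^T (A x - b)
Stationarity (grad_x L = 0): Q x + c + A^T lambda = 0.
Primal feasibility: A x = b.

This gives the KKT block system:
  [ Q   A^T ] [ x     ]   [-c ]
  [ A    0  ] [ lambda ] = [ b ]

Solving the linear system:
  x*      = (0.9102, -0.4082, -1.166)
  lambda* = (-6.2227)
  f(x*)   = 12.6768

x* = (0.9102, -0.4082, -1.166), lambda* = (-6.2227)


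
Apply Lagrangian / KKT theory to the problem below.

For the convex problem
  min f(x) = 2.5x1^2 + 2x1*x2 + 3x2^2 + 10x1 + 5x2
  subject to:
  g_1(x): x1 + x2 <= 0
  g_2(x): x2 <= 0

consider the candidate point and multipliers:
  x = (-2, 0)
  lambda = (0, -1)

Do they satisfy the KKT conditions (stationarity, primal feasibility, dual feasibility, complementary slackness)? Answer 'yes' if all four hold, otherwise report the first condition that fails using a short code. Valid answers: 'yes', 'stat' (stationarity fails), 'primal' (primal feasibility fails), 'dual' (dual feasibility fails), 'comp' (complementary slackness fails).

Gradient of f: grad f(x) = Q x + c = (0, 1)
Constraint values g_i(x) = a_i^T x - b_i:
  g_1((-2, 0)) = -2
  g_2((-2, 0)) = 0
Stationarity residual: grad f(x) + sum_i lambda_i a_i = (0, 0)
  -> stationarity OK
Primal feasibility (all g_i <= 0): OK
Dual feasibility (all lambda_i >= 0): FAILS
Complementary slackness (lambda_i * g_i(x) = 0 for all i): OK

Verdict: the first failing condition is dual_feasibility -> dual.

dual


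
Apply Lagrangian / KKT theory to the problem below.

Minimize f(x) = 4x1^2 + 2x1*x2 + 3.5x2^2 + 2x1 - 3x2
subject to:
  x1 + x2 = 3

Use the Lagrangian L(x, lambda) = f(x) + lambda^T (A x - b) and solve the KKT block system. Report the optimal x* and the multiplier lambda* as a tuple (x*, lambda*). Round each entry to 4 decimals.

Form the Lagrangian:
  L(x, lambda) = (1/2) x^T Q x + c^T x + lambda^T (A x - b)
Stationarity (grad_x L = 0): Q x + c + A^T lambda = 0.
Primal feasibility: A x = b.

This gives the KKT block system:
  [ Q   A^T ] [ x     ]   [-c ]
  [ A    0  ] [ lambda ] = [ b ]

Solving the linear system:
  x*      = (0.9091, 2.0909)
  lambda* = (-13.4545)
  f(x*)   = 17.9545

x* = (0.9091, 2.0909), lambda* = (-13.4545)


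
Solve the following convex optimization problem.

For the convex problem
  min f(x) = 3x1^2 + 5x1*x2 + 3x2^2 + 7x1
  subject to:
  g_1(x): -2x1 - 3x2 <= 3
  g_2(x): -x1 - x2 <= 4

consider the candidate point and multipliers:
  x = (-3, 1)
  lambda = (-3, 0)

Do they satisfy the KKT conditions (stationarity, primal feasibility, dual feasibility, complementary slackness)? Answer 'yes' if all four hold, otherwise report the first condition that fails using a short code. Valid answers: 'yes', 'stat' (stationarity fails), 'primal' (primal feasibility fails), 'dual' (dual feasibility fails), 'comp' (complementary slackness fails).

Gradient of f: grad f(x) = Q x + c = (-6, -9)
Constraint values g_i(x) = a_i^T x - b_i:
  g_1((-3, 1)) = 0
  g_2((-3, 1)) = -2
Stationarity residual: grad f(x) + sum_i lambda_i a_i = (0, 0)
  -> stationarity OK
Primal feasibility (all g_i <= 0): OK
Dual feasibility (all lambda_i >= 0): FAILS
Complementary slackness (lambda_i * g_i(x) = 0 for all i): OK

Verdict: the first failing condition is dual_feasibility -> dual.

dual


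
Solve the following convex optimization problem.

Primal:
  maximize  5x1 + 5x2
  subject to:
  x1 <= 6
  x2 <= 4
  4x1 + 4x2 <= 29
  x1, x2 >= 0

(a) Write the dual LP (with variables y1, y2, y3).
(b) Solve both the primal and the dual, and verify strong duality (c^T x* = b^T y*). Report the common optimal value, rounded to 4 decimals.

The standard primal-dual pair for 'max c^T x s.t. A x <= b, x >= 0' is:
  Dual:  min b^T y  s.t.  A^T y >= c,  y >= 0.

So the dual LP is:
  minimize  6y1 + 4y2 + 29y3
  subject to:
    y1 + 4y3 >= 5
    y2 + 4y3 >= 5
    y1, y2, y3 >= 0

Solving the primal: x* = (3.25, 4).
  primal value c^T x* = 36.25.
Solving the dual: y* = (0, 0, 1.25).
  dual value b^T y* = 36.25.
Strong duality: c^T x* = b^T y*. Confirmed.

36.25


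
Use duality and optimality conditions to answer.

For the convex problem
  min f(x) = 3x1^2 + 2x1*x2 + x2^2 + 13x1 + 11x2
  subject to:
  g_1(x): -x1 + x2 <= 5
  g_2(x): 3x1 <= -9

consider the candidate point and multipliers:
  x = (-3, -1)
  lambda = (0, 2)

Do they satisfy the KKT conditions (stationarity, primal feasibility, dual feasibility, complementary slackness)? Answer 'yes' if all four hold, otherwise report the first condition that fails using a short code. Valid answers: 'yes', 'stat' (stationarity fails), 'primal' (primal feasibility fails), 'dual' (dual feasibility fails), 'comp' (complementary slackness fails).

Gradient of f: grad f(x) = Q x + c = (-7, 3)
Constraint values g_i(x) = a_i^T x - b_i:
  g_1((-3, -1)) = -3
  g_2((-3, -1)) = 0
Stationarity residual: grad f(x) + sum_i lambda_i a_i = (-1, 3)
  -> stationarity FAILS
Primal feasibility (all g_i <= 0): OK
Dual feasibility (all lambda_i >= 0): OK
Complementary slackness (lambda_i * g_i(x) = 0 for all i): OK

Verdict: the first failing condition is stationarity -> stat.

stat


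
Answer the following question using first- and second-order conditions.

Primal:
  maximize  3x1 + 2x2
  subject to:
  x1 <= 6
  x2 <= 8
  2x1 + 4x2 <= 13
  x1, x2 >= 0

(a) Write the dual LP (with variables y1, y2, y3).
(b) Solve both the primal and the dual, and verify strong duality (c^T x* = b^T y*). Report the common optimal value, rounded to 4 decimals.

The standard primal-dual pair for 'max c^T x s.t. A x <= b, x >= 0' is:
  Dual:  min b^T y  s.t.  A^T y >= c,  y >= 0.

So the dual LP is:
  minimize  6y1 + 8y2 + 13y3
  subject to:
    y1 + 2y3 >= 3
    y2 + 4y3 >= 2
    y1, y2, y3 >= 0

Solving the primal: x* = (6, 0.25).
  primal value c^T x* = 18.5.
Solving the dual: y* = (2, 0, 0.5).
  dual value b^T y* = 18.5.
Strong duality: c^T x* = b^T y*. Confirmed.

18.5


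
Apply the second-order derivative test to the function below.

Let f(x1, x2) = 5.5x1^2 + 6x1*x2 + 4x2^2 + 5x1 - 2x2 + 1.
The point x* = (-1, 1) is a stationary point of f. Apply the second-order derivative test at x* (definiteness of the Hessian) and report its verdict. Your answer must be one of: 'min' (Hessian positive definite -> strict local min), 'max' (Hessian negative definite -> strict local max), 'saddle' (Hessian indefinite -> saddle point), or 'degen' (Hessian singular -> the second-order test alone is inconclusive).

Compute the Hessian H = grad^2 f:
  H = [[11, 6], [6, 8]]
Verify stationarity: grad f(x*) = H x* + g = (0, 0).
Eigenvalues of H: 3.3153, 15.6847.
Both eigenvalues > 0, so H is positive definite -> x* is a strict local min.

min


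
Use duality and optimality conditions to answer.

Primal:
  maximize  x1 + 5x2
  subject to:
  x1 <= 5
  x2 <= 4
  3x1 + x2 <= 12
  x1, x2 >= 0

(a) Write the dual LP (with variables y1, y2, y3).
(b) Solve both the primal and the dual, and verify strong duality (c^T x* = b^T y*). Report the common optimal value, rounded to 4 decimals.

The standard primal-dual pair for 'max c^T x s.t. A x <= b, x >= 0' is:
  Dual:  min b^T y  s.t.  A^T y >= c,  y >= 0.

So the dual LP is:
  minimize  5y1 + 4y2 + 12y3
  subject to:
    y1 + 3y3 >= 1
    y2 + y3 >= 5
    y1, y2, y3 >= 0

Solving the primal: x* = (2.6667, 4).
  primal value c^T x* = 22.6667.
Solving the dual: y* = (0, 4.6667, 0.3333).
  dual value b^T y* = 22.6667.
Strong duality: c^T x* = b^T y*. Confirmed.

22.6667


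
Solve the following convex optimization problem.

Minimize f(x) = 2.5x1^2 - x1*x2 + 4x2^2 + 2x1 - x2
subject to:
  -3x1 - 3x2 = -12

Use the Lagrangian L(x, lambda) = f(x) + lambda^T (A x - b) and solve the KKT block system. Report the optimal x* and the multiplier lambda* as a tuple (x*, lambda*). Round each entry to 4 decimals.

Form the Lagrangian:
  L(x, lambda) = (1/2) x^T Q x + c^T x + lambda^T (A x - b)
Stationarity (grad_x L = 0): Q x + c + A^T lambda = 0.
Primal feasibility: A x = b.

This gives the KKT block system:
  [ Q   A^T ] [ x     ]   [-c ]
  [ A    0  ] [ lambda ] = [ b ]

Solving the linear system:
  x*      = (2.2, 1.8)
  lambda* = (3.7333)
  f(x*)   = 23.7

x* = (2.2, 1.8), lambda* = (3.7333)


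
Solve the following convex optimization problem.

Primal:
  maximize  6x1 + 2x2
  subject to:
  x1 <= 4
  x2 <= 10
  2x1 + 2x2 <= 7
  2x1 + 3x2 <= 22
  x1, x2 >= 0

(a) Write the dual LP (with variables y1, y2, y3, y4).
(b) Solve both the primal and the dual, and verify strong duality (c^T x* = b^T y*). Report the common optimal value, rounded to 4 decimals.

The standard primal-dual pair for 'max c^T x s.t. A x <= b, x >= 0' is:
  Dual:  min b^T y  s.t.  A^T y >= c,  y >= 0.

So the dual LP is:
  minimize  4y1 + 10y2 + 7y3 + 22y4
  subject to:
    y1 + 2y3 + 2y4 >= 6
    y2 + 2y3 + 3y4 >= 2
    y1, y2, y3, y4 >= 0

Solving the primal: x* = (3.5, 0).
  primal value c^T x* = 21.
Solving the dual: y* = (0, 0, 3, 0).
  dual value b^T y* = 21.
Strong duality: c^T x* = b^T y*. Confirmed.

21


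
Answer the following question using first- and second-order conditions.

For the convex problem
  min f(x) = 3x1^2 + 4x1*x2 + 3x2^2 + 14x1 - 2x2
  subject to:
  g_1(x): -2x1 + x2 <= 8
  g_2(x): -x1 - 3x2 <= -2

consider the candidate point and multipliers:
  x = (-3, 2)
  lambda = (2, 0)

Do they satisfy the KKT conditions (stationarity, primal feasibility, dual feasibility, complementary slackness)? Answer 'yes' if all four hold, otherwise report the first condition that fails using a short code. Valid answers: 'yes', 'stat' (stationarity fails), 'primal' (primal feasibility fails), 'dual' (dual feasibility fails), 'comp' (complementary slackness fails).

Gradient of f: grad f(x) = Q x + c = (4, -2)
Constraint values g_i(x) = a_i^T x - b_i:
  g_1((-3, 2)) = 0
  g_2((-3, 2)) = -1
Stationarity residual: grad f(x) + sum_i lambda_i a_i = (0, 0)
  -> stationarity OK
Primal feasibility (all g_i <= 0): OK
Dual feasibility (all lambda_i >= 0): OK
Complementary slackness (lambda_i * g_i(x) = 0 for all i): OK

Verdict: yes, KKT holds.

yes


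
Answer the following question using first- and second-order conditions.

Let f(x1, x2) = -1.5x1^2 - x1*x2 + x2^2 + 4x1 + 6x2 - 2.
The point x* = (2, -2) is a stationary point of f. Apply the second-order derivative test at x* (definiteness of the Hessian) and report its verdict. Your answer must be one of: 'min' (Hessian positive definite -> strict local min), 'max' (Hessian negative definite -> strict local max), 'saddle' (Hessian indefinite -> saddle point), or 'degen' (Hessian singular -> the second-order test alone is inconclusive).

Compute the Hessian H = grad^2 f:
  H = [[-3, -1], [-1, 2]]
Verify stationarity: grad f(x*) = H x* + g = (0, 0).
Eigenvalues of H: -3.1926, 2.1926.
Eigenvalues have mixed signs, so H is indefinite -> x* is a saddle point.

saddle


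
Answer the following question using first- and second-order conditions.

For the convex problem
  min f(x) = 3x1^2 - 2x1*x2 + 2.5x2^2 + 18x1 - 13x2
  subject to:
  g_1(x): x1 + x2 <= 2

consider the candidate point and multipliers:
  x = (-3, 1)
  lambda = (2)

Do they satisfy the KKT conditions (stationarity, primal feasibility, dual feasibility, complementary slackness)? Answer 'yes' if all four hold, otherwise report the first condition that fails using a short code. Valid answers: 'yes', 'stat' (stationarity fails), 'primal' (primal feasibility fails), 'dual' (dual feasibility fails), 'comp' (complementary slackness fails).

Gradient of f: grad f(x) = Q x + c = (-2, -2)
Constraint values g_i(x) = a_i^T x - b_i:
  g_1((-3, 1)) = -4
Stationarity residual: grad f(x) + sum_i lambda_i a_i = (0, 0)
  -> stationarity OK
Primal feasibility (all g_i <= 0): OK
Dual feasibility (all lambda_i >= 0): OK
Complementary slackness (lambda_i * g_i(x) = 0 for all i): FAILS

Verdict: the first failing condition is complementary_slackness -> comp.

comp


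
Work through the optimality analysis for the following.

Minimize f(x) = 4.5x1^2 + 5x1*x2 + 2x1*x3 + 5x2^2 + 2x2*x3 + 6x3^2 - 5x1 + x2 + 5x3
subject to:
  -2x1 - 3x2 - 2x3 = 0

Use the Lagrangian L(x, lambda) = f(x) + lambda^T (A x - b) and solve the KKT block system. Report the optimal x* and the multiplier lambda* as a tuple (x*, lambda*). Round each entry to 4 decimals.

Form the Lagrangian:
  L(x, lambda) = (1/2) x^T Q x + c^T x + lambda^T (A x - b)
Stationarity (grad_x L = 0): Q x + c + A^T lambda = 0.
Primal feasibility: A x = b.

This gives the KKT block system:
  [ Q   A^T ] [ x     ]   [-c ]
  [ A    0  ] [ lambda ] = [ b ]

Solving the linear system:
  x*      = (0.9507, -0.3424, -0.4372)
  lambda* = (0.4852)
  f(x*)   = -3.641

x* = (0.9507, -0.3424, -0.4372), lambda* = (0.4852)


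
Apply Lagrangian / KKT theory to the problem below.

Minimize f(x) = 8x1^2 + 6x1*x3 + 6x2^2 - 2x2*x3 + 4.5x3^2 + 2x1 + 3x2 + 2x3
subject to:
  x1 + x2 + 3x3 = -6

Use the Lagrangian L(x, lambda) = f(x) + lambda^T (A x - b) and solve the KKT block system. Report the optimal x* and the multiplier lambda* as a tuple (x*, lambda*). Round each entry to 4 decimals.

Form the Lagrangian:
  L(x, lambda) = (1/2) x^T Q x + c^T x + lambda^T (A x - b)
Stationarity (grad_x L = 0): Q x + c + A^T lambda = 0.
Primal feasibility: A x = b.

This gives the KKT block system:
  [ Q   A^T ] [ x     ]   [-c ]
  [ A    0  ] [ lambda ] = [ b ]

Solving the linear system:
  x*      = (0.3371, -0.8526, -1.8282)
  lambda* = (3.5752)
  f(x*)   = 7.9555

x* = (0.3371, -0.8526, -1.8282), lambda* = (3.5752)


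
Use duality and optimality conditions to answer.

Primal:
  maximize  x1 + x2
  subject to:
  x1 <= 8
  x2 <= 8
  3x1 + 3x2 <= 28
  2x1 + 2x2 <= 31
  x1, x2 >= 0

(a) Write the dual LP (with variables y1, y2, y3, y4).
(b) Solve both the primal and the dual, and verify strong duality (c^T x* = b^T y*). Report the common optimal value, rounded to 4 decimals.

The standard primal-dual pair for 'max c^T x s.t. A x <= b, x >= 0' is:
  Dual:  min b^T y  s.t.  A^T y >= c,  y >= 0.

So the dual LP is:
  minimize  8y1 + 8y2 + 28y3 + 31y4
  subject to:
    y1 + 3y3 + 2y4 >= 1
    y2 + 3y3 + 2y4 >= 1
    y1, y2, y3, y4 >= 0

Solving the primal: x* = (1.3333, 8).
  primal value c^T x* = 9.3333.
Solving the dual: y* = (0, 0, 0.3333, 0).
  dual value b^T y* = 9.3333.
Strong duality: c^T x* = b^T y*. Confirmed.

9.3333


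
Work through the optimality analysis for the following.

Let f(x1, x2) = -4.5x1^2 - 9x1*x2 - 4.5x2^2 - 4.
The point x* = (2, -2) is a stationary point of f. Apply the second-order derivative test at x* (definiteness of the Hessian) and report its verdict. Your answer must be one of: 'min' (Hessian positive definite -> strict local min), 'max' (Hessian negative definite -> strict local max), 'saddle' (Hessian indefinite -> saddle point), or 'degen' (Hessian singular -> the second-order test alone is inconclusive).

Compute the Hessian H = grad^2 f:
  H = [[-9, -9], [-9, -9]]
Verify stationarity: grad f(x*) = H x* + g = (0, 0).
Eigenvalues of H: -18, 0.
H has a zero eigenvalue (singular; negative semidefinite but not definite), so H is neither positive definite, negative definite, nor indefinite. The second-order test alone is inconclusive -> degen.
(Indeed, f is constant along the null direction of H through x*, so x* is not a strict local extremum.)

degen


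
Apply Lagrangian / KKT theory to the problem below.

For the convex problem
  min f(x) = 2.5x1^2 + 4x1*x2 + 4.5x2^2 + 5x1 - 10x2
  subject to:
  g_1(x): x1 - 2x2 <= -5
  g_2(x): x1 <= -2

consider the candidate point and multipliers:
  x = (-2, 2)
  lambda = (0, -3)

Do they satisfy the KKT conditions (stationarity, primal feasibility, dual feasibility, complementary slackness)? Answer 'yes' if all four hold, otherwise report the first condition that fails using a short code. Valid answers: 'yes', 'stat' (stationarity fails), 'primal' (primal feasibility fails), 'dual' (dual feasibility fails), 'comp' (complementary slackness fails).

Gradient of f: grad f(x) = Q x + c = (3, 0)
Constraint values g_i(x) = a_i^T x - b_i:
  g_1((-2, 2)) = -1
  g_2((-2, 2)) = 0
Stationarity residual: grad f(x) + sum_i lambda_i a_i = (0, 0)
  -> stationarity OK
Primal feasibility (all g_i <= 0): OK
Dual feasibility (all lambda_i >= 0): FAILS
Complementary slackness (lambda_i * g_i(x) = 0 for all i): OK

Verdict: the first failing condition is dual_feasibility -> dual.

dual


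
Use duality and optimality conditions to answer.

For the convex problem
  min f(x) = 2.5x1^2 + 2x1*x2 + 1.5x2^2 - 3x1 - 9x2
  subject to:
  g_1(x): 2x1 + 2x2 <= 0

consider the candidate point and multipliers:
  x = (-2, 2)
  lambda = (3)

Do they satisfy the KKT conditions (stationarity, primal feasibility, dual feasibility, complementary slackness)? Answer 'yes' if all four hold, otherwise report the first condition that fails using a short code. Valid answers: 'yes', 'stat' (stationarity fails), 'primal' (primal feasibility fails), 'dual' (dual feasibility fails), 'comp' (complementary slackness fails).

Gradient of f: grad f(x) = Q x + c = (-9, -7)
Constraint values g_i(x) = a_i^T x - b_i:
  g_1((-2, 2)) = 0
Stationarity residual: grad f(x) + sum_i lambda_i a_i = (-3, -1)
  -> stationarity FAILS
Primal feasibility (all g_i <= 0): OK
Dual feasibility (all lambda_i >= 0): OK
Complementary slackness (lambda_i * g_i(x) = 0 for all i): OK

Verdict: the first failing condition is stationarity -> stat.

stat


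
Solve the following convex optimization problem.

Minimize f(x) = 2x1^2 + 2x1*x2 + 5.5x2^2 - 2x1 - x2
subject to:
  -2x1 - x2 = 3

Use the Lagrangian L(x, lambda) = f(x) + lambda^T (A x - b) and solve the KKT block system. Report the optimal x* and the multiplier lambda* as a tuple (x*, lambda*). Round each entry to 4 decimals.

Form the Lagrangian:
  L(x, lambda) = (1/2) x^T Q x + c^T x + lambda^T (A x - b)
Stationarity (grad_x L = 0): Q x + c + A^T lambda = 0.
Primal feasibility: A x = b.

This gives the KKT block system:
  [ Q   A^T ] [ x     ]   [-c ]
  [ A    0  ] [ lambda ] = [ b ]

Solving the linear system:
  x*      = (-1.5, 0)
  lambda* = (-4)
  f(x*)   = 7.5

x* = (-1.5, 0), lambda* = (-4)


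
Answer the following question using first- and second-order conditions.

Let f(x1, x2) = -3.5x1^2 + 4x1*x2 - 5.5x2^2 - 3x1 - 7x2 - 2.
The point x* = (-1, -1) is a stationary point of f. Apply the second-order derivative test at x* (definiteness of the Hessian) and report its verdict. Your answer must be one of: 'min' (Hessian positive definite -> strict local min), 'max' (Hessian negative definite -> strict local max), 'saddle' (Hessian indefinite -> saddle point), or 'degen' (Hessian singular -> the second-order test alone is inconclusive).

Compute the Hessian H = grad^2 f:
  H = [[-7, 4], [4, -11]]
Verify stationarity: grad f(x*) = H x* + g = (0, 0).
Eigenvalues of H: -13.4721, -4.5279.
Both eigenvalues < 0, so H is negative definite -> x* is a strict local max.

max


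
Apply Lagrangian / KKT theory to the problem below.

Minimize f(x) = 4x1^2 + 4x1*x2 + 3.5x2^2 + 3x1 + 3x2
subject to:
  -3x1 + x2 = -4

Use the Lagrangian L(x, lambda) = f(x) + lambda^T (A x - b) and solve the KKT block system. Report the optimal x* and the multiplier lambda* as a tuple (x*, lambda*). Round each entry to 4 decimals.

Form the Lagrangian:
  L(x, lambda) = (1/2) x^T Q x + c^T x + lambda^T (A x - b)
Stationarity (grad_x L = 0): Q x + c + A^T lambda = 0.
Primal feasibility: A x = b.

This gives the KKT block system:
  [ Q   A^T ] [ x     ]   [-c ]
  [ A    0  ] [ lambda ] = [ b ]

Solving the linear system:
  x*      = (0.9263, -1.2211)
  lambda* = (1.8421)
  f(x*)   = 3.2421

x* = (0.9263, -1.2211), lambda* = (1.8421)


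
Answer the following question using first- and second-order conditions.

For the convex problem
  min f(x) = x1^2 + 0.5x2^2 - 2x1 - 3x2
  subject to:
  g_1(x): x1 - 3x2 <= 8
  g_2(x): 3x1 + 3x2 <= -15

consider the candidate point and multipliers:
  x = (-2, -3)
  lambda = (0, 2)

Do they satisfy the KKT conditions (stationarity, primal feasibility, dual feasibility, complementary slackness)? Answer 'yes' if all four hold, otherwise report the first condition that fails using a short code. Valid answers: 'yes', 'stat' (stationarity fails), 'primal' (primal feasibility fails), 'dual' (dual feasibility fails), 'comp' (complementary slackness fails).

Gradient of f: grad f(x) = Q x + c = (-6, -6)
Constraint values g_i(x) = a_i^T x - b_i:
  g_1((-2, -3)) = -1
  g_2((-2, -3)) = 0
Stationarity residual: grad f(x) + sum_i lambda_i a_i = (0, 0)
  -> stationarity OK
Primal feasibility (all g_i <= 0): OK
Dual feasibility (all lambda_i >= 0): OK
Complementary slackness (lambda_i * g_i(x) = 0 for all i): OK

Verdict: yes, KKT holds.

yes


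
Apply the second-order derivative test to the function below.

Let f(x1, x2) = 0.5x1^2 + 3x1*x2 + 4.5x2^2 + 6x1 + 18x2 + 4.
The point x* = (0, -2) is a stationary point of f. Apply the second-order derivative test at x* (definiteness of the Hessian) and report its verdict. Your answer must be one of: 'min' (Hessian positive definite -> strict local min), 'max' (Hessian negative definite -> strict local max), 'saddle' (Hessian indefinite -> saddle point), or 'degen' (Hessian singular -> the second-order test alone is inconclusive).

Compute the Hessian H = grad^2 f:
  H = [[1, 3], [3, 9]]
Verify stationarity: grad f(x*) = H x* + g = (0, 0).
Eigenvalues of H: 0, 10.
H has a zero eigenvalue (singular; positive semidefinite but not definite), so H is neither positive definite, negative definite, nor indefinite. The second-order test alone is inconclusive -> degen.
(Indeed, f is constant along the null direction of H through x*, so x* is not a strict local extremum.)

degen
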